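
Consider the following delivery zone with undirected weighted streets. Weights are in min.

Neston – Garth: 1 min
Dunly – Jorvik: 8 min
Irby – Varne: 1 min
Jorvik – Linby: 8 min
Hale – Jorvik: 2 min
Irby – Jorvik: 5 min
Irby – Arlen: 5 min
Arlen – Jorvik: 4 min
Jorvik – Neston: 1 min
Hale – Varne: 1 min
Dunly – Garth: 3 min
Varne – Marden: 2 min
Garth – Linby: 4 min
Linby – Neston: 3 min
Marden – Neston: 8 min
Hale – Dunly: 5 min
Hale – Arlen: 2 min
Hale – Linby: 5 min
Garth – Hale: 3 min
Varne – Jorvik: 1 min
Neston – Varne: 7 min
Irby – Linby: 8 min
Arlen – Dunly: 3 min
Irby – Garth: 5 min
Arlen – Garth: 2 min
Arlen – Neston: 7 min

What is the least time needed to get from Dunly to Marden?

8 min

Shortest distances from Dunly:
Dunly: 0
Garth: 3  (via Dunly)
Arlen: 3  (via Dunly)
Neston: 4  (via Garth)
Hale: 5  (via Dunly)
Jorvik: 5  (via Neston)
Varne: 6  (via Hale)
Irby: 7  (via Varne)
Linby: 7  (via Garth)
Marden: 8  (via Varne)
Shortest route: Dunly → Hale → Varne → Marden = 8 min.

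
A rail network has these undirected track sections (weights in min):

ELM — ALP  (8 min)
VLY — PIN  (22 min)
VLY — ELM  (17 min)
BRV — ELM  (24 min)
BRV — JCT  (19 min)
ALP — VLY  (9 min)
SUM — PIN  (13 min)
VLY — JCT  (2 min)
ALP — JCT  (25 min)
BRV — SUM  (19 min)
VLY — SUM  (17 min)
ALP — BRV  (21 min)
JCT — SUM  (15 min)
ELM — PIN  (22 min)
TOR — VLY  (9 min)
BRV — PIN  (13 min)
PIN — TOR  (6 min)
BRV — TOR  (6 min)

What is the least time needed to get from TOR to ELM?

26 min

Running Dijkstra from TOR:
TOR: 0
BRV: 6  (via TOR)
PIN: 6  (via TOR)
VLY: 9  (via TOR)
JCT: 11  (via VLY)
ALP: 18  (via VLY)
SUM: 19  (via PIN)
ELM: 26  (via VLY)
Shortest route: TOR–VLY–ELM = 26 min.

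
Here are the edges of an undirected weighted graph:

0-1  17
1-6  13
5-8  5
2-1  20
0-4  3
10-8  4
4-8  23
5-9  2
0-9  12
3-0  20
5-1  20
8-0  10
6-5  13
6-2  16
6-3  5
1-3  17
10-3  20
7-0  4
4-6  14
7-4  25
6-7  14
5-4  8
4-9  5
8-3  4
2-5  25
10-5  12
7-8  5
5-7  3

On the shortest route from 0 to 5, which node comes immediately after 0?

7

Enumerating some paths:
0 → 4 → 5: 3+8 = 11
0 → 7 → 5: 4+3 = 7
0 → 4 → 9 → 5: 3+5+2 = 10
The minimum is 7 via 0 → 7 → 5.
So from 0 the first move is to 7.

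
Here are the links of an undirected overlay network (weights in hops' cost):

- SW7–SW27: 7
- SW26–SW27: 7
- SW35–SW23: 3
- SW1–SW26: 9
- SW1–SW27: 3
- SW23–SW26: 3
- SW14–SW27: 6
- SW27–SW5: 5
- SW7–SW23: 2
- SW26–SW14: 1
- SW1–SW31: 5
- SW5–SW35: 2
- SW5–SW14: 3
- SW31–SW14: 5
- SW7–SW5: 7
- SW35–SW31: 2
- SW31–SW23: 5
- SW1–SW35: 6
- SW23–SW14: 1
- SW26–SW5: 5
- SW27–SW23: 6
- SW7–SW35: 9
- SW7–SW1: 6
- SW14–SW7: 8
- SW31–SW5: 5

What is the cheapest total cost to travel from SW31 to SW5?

4 hops' cost

Compare a few routes:
SW31 → SW5: 5 = 5
SW31 → SW35 → SW5: 2+2 = 4
Cheapest is SW31 → SW35 → SW5 at 4 hops' cost.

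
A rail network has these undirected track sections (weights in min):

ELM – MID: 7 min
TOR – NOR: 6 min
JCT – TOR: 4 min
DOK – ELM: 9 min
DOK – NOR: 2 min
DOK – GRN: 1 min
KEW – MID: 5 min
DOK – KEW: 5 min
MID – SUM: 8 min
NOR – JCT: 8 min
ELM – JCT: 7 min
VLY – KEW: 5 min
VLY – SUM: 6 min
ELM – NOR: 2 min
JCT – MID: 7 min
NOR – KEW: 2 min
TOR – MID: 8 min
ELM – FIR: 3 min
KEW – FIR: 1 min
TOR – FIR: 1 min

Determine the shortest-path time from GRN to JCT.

Enumerating some paths:
GRN–DOK–NOR–ELM–JCT: 1+2+2+7 = 12
GRN–DOK–NOR–JCT: 1+2+8 = 11
GRN–DOK–KEW–FIR–TOR–JCT: 1+5+1+1+4 = 12
The minimum is 11 min via GRN–DOK–NOR–JCT.

11 min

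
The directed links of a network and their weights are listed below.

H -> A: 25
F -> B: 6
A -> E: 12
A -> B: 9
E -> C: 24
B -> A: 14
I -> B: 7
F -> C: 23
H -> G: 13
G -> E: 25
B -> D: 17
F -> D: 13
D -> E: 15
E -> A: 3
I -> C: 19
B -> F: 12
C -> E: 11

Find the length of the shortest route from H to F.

Enumerating some paths:
H - G - E - A - B - F: 13+25+3+9+12 = 62
H - A - B - F: 25+9+12 = 46
The minimum is 46 via H - A - B - F.

46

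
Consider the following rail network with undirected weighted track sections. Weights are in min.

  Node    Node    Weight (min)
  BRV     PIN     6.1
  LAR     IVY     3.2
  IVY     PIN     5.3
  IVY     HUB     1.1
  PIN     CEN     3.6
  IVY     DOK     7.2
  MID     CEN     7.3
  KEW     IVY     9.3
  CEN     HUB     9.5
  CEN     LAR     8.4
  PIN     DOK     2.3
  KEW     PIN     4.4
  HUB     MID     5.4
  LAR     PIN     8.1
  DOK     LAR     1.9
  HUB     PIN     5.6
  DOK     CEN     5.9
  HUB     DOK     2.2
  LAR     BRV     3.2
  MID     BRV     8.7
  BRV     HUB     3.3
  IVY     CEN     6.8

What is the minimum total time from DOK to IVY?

3.3 min

Shortest distances from DOK:
DOK: 0
LAR: 1.9  (via DOK)
HUB: 2.2  (via DOK)
PIN: 2.3  (via DOK)
IVY: 3.3  (via HUB)
Shortest route: DOK–HUB–IVY = 3.3 min.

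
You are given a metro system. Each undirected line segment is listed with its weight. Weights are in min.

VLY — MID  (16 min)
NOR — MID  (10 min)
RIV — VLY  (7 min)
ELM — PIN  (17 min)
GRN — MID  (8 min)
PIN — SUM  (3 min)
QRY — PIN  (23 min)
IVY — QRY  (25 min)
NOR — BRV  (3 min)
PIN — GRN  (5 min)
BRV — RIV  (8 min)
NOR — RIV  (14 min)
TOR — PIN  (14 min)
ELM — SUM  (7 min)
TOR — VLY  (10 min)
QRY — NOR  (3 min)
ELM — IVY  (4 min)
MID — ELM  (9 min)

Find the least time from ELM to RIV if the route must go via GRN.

44 min

Best ELM to GRN: ELM → SUM → PIN → GRN costing 15
Best GRN to RIV: GRN → MID → NOR → BRV → RIV costing 29
Total via GRN: 15 + 29 = 44 min.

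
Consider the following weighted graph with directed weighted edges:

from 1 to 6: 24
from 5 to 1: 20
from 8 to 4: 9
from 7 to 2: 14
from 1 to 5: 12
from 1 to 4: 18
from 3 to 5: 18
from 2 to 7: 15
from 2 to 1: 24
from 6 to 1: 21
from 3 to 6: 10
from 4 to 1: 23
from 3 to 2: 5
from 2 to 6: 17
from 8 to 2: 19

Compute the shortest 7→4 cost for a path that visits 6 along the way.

Shortest 7→6: 7 → 2 → 6 = 31
Best 6 to 4: 6 → 1 → 4 costing 39
Total via 6: 31 + 39 = 70.

70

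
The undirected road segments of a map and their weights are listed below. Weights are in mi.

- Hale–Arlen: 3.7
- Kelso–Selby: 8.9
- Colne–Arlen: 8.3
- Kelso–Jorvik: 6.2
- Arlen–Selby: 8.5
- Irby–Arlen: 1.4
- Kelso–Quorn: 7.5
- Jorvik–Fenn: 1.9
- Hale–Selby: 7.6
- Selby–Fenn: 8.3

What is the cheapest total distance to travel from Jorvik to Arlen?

18.7 mi

Shortest distances from Jorvik:
Jorvik: 0
Fenn: 1.9  (via Jorvik)
Kelso: 6.2  (via Jorvik)
Selby: 10.2  (via Fenn)
Quorn: 13.7  (via Kelso)
Hale: 17.8  (via Selby)
Arlen: 18.7  (via Selby)
Shortest route: Jorvik–Fenn–Selby–Arlen = 18.7 mi.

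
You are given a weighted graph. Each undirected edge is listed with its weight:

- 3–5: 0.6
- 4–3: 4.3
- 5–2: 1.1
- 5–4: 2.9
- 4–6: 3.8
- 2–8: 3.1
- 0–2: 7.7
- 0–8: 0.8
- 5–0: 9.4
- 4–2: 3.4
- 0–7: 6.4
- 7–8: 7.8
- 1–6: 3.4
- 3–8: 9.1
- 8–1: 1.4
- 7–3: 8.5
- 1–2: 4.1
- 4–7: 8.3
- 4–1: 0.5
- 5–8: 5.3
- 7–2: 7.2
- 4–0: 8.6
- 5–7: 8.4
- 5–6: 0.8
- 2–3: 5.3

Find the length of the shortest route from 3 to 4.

Candidate routes:
3 - 4: 4.3 = 4.3
3 - 5 - 2 - 4: 0.6+1.1+3.4 = 5.1
3 - 5 - 4: 0.6+2.9 = 3.5
The minimum is 3.5 via 3 - 5 - 4.

3.5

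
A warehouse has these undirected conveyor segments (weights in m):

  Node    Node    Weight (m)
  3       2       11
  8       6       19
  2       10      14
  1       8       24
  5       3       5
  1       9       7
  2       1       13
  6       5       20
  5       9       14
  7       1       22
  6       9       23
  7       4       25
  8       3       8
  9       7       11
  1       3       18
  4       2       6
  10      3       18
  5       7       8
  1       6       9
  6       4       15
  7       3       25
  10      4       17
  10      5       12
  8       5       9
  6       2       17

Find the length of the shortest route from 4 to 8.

25 m

Running Dijkstra from 4:
4: 0
2: 6  (via 4)
6: 15  (via 4)
3: 17  (via 2)
10: 17  (via 4)
1: 19  (via 2)
5: 22  (via 3)
7: 25  (via 4)
8: 25  (via 3)
Shortest route: 4 → 2 → 3 → 8 = 25 m.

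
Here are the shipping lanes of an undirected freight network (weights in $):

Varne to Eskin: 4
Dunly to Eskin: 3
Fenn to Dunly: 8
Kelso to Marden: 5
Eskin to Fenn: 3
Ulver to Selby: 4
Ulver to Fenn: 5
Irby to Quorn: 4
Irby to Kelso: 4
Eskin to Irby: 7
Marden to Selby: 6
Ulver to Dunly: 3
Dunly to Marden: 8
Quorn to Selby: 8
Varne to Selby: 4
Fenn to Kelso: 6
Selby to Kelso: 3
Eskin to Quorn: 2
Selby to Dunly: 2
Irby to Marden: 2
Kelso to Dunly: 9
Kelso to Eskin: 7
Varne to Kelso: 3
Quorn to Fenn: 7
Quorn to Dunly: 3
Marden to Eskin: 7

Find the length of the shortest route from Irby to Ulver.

$10

Compare a few routes:
Irby → Quorn → Dunly → Ulver: 4+3+3 = 10
Irby → Kelso → Selby → Ulver: 4+3+4 = 11
Cheapest is Irby → Quorn → Dunly → Ulver at $10.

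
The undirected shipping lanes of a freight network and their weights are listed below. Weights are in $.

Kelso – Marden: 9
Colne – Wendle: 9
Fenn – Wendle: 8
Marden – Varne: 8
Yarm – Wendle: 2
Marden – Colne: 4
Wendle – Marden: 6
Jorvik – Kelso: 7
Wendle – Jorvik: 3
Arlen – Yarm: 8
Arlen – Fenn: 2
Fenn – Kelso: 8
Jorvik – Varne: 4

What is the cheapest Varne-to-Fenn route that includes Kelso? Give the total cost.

$19

Shortest Varne→Kelso: Varne → Jorvik → Kelso = 11
Shortest Kelso→Fenn: Kelso → Fenn = 8
Total via Kelso: 11 + 8 = $19.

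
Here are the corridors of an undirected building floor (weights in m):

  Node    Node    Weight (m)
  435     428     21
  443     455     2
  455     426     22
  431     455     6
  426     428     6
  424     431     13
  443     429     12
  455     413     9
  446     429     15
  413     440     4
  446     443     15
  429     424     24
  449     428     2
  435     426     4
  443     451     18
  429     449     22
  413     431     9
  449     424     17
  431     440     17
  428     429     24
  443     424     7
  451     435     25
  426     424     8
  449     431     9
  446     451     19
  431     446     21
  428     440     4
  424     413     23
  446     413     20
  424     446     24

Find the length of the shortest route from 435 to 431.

Running Dijkstra from 435:
435: 0
426: 4  (via 435)
428: 10  (via 426)
424: 12  (via 426)
449: 12  (via 428)
440: 14  (via 428)
413: 18  (via 440)
443: 19  (via 424)
431: 21  (via 449)
Shortest route: 435 → 426 → 428 → 449 → 431 = 21 m.

21 m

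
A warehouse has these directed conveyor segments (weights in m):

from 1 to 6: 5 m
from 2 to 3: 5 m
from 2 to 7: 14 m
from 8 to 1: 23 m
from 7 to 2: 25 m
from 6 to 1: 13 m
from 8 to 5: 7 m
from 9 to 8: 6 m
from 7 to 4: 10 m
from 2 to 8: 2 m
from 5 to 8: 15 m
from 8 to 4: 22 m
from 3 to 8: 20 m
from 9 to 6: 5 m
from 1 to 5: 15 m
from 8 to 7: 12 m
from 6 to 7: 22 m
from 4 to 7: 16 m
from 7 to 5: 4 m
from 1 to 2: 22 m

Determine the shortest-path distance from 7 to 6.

Candidate routes:
7 - 5 - 8 - 1 - 6: 4+15+23+5 = 47
7 - 2 - 8 - 1 - 6: 25+2+23+5 = 55
Cheapest is 7 - 5 - 8 - 1 - 6 at 47 m.

47 m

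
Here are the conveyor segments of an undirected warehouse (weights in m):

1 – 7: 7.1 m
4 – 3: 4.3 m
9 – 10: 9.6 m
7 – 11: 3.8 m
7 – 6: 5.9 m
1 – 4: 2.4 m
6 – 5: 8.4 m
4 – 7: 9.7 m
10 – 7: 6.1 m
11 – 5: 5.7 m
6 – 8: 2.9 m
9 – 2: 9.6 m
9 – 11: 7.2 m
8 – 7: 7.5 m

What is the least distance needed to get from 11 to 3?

Candidate routes:
11 - 7 - 1 - 4 - 3: 3.8+7.1+2.4+4.3 = 17.6
11 - 7 - 4 - 3: 3.8+9.7+4.3 = 17.8
11 - 5 - 6 - 7 - 1 - 4 - 3: 5.7+8.4+5.9+7.1+2.4+4.3 = 33.8
Cheapest is 11 - 7 - 1 - 4 - 3 at 17.6 m.

17.6 m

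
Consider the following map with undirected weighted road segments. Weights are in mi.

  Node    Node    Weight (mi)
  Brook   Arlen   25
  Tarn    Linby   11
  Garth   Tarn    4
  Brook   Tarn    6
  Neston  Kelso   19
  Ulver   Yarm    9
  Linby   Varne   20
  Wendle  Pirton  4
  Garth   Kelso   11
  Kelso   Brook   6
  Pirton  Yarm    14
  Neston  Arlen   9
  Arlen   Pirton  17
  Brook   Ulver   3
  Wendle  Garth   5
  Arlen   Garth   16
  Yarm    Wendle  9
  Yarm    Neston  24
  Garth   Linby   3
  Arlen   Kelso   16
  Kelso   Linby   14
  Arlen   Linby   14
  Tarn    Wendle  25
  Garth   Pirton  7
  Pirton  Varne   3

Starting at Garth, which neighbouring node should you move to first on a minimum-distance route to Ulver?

Enumerating some paths:
Garth–Linby–Tarn–Brook–Ulver: 3+11+6+3 = 23
Garth–Tarn–Brook–Ulver: 4+6+3 = 13
Garth–Kelso–Brook–Ulver: 11+6+3 = 20
Garth–Wendle–Yarm–Ulver: 5+9+9 = 23
The minimum is 13 mi via Garth–Tarn–Brook–Ulver.
So from Garth the first move is to Tarn.

Tarn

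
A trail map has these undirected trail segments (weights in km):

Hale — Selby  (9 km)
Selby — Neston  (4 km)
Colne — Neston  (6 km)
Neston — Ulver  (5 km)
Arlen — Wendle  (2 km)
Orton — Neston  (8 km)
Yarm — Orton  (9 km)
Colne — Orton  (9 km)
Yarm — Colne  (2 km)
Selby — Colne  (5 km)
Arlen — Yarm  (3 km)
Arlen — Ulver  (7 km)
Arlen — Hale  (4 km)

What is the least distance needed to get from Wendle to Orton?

Compare a few routes:
Wendle–Arlen–Yarm–Colne–Orton: 2+3+2+9 = 16
Wendle–Arlen–Yarm–Orton: 2+3+9 = 14
The minimum is 14 km via Wendle–Arlen–Yarm–Orton.

14 km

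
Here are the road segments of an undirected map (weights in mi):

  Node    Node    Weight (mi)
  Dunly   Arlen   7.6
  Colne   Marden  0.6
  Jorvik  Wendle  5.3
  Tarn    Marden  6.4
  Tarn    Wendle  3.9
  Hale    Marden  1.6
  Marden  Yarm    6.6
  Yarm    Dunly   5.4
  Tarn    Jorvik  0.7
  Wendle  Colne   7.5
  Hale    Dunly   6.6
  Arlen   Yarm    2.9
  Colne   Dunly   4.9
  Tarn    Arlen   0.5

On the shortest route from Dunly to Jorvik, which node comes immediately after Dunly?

Enumerating some paths:
Dunly–Arlen–Tarn–Jorvik: 7.6+0.5+0.7 = 8.8
Dunly–Yarm–Arlen–Tarn–Jorvik: 5.4+2.9+0.5+0.7 = 9.5
Cheapest is Dunly–Arlen–Tarn–Jorvik at 8.8 mi.
So from Dunly the first move is to Arlen.

Arlen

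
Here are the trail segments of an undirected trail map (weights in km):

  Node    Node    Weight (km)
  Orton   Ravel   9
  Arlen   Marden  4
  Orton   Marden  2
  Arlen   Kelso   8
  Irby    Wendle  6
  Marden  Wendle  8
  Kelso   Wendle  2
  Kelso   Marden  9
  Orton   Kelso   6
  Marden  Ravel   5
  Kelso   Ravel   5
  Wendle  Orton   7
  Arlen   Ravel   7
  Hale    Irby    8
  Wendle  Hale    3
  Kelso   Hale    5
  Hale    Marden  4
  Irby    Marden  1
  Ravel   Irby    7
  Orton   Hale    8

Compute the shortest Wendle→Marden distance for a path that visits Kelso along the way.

Shortest Wendle→Kelso: Wendle–Kelso = 2
Shortest Kelso→Marden: Kelso–Orton–Marden = 8
Total via Kelso: 2 + 8 = 10 km.

10 km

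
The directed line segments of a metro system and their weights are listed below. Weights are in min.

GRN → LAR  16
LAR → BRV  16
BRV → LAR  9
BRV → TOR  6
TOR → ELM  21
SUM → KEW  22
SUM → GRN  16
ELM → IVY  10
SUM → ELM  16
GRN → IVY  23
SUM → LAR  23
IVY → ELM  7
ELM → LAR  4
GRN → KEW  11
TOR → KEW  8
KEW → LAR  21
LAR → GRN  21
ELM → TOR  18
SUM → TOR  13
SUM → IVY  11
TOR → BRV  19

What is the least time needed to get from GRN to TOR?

Candidate routes:
GRN - LAR - BRV - TOR: 16+16+6 = 38
GRN - IVY - ELM - TOR: 23+7+18 = 48
The minimum is 38 min via GRN - LAR - BRV - TOR.

38 min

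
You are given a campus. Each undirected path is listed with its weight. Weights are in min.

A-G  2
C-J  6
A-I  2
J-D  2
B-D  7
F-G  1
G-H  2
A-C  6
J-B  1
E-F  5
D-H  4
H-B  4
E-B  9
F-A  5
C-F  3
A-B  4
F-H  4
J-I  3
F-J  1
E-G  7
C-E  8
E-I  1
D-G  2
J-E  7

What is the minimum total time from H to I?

6 min

Running Dijkstra from H:
H: 0
G: 2  (via H)
F: 3  (via G)
A: 4  (via G)
B: 4  (via H)
D: 4  (via H)
J: 4  (via F)
C: 6  (via F)
I: 6  (via A)
Shortest route: H → G → A → I = 6 min.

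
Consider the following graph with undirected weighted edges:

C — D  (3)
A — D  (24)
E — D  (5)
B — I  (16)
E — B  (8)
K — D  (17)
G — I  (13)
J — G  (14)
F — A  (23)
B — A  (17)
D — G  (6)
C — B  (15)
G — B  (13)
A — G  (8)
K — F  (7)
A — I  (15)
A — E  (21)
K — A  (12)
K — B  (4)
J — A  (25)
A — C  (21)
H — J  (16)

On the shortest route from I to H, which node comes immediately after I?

G

Candidate routes:
I - G - J - H: 13+14+16 = 43
I - A - J - H: 15+25+16 = 56
I - A - G - J - H: 15+8+14+16 = 53
I - B - G - J - H: 16+13+14+16 = 59
Cheapest is I - G - J - H at 43.
So from I the first move is to G.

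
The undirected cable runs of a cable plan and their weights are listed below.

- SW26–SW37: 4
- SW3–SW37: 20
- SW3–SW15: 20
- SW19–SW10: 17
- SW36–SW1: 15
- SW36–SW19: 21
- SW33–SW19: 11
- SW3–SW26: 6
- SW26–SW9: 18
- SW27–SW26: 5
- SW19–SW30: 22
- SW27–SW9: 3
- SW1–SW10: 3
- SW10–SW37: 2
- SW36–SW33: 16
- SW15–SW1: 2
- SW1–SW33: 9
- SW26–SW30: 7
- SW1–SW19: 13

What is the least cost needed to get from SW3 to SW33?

Running Dijkstra from SW3:
SW3: 0
SW26: 6  (via SW3)
SW37: 10  (via SW26)
SW27: 11  (via SW26)
SW10: 12  (via SW37)
SW30: 13  (via SW26)
SW9: 14  (via SW27)
SW1: 15  (via SW10)
SW15: 17  (via SW1)
SW33: 24  (via SW1)
Shortest route: SW3–SW26–SW37–SW10–SW1–SW33 = 24.

24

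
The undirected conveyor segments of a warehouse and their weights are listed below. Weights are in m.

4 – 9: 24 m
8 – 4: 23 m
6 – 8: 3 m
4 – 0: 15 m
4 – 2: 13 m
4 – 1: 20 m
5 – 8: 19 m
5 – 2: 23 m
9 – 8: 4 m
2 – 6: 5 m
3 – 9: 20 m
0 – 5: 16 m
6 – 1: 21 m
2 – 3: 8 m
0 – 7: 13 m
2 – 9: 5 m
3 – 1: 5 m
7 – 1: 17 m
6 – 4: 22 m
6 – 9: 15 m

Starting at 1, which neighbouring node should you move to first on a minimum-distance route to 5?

3

Candidate routes:
1–3–2–5: 5+8+23 = 36
1–3–2–6–8–5: 5+8+5+3+19 = 40
The minimum is 36 m via 1–3–2–5.
So from 1 the first move is to 3.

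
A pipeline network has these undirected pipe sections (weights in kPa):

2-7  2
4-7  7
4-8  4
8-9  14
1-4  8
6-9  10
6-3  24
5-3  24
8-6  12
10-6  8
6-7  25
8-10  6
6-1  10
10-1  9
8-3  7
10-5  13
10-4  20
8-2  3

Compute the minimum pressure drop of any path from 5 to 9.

31 kPa

Candidate routes:
5 - 10 - 8 - 9: 13+6+14 = 33
5 - 10 - 6 - 9: 13+8+10 = 31
Cheapest is 5 - 10 - 6 - 9 at 31 kPa.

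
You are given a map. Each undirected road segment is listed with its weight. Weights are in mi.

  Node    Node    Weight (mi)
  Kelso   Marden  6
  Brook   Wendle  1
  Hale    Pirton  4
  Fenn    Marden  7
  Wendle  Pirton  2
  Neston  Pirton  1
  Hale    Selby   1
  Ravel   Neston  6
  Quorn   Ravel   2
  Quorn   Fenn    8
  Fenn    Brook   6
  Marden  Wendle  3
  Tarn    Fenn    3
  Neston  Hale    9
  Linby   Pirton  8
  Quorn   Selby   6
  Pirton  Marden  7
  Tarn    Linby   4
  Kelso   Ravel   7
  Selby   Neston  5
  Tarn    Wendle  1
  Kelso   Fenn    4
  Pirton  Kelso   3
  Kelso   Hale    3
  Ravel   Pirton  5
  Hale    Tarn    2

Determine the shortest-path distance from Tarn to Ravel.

Candidate routes:
Tarn - Hale - Selby - Quorn - Ravel: 2+1+6+2 = 11
Tarn - Wendle - Pirton - Ravel: 1+2+5 = 8
Tarn - Wendle - Pirton - Neston - Ravel: 1+2+1+6 = 10
Tarn - Hale - Pirton - Ravel: 2+4+5 = 11
The minimum is 8 mi via Tarn - Wendle - Pirton - Ravel.

8 mi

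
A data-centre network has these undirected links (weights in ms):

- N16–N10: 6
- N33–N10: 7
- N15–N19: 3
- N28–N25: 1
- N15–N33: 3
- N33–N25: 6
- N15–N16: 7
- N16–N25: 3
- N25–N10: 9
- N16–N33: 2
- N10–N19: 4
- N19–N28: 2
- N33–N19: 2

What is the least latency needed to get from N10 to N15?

7 ms

Running Dijkstra from N10:
N10: 0
N19: 4  (via N10)
N33: 6  (via N19)
N28: 6  (via N19)
N16: 6  (via N10)
N15: 7  (via N19)
Shortest route: N10–N19–N15 = 7 ms.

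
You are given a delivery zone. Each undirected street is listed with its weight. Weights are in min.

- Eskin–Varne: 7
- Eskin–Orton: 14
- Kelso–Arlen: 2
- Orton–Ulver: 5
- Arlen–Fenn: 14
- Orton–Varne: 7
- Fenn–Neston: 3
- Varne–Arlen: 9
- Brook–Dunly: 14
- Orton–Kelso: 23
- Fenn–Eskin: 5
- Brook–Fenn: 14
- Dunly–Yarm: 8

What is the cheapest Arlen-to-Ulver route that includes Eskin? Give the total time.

35 min

Shortest Arlen→Eskin: Arlen–Varne–Eskin = 16
Shortest Eskin→Ulver: Eskin–Orton–Ulver = 19
Total via Eskin: 16 + 19 = 35 min.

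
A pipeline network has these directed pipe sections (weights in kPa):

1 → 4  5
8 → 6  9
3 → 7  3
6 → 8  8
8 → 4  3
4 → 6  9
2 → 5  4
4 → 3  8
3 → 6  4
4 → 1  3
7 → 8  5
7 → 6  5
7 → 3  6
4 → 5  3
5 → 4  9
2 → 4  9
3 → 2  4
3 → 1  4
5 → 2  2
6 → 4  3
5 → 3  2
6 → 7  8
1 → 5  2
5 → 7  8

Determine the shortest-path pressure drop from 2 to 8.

14 kPa

Candidate routes:
2 - 5 - 3 - 6 - 8: 4+2+4+8 = 18
2 - 5 - 3 - 7 - 8: 4+2+3+5 = 14
2 - 5 - 3 - 7 - 6 - 8: 4+2+3+5+8 = 22
2 - 5 - 7 - 8: 4+8+5 = 17
The minimum is 14 kPa via 2 - 5 - 3 - 7 - 8.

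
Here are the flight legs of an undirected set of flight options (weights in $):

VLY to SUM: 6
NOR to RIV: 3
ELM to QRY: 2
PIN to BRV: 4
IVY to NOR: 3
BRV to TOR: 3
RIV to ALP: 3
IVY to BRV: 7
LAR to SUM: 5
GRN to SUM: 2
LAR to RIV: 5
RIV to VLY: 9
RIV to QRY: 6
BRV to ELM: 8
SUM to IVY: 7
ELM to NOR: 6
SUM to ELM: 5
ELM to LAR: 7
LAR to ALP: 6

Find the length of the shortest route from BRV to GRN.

$15

Candidate routes:
BRV–IVY–NOR–ELM–SUM–GRN: 7+3+6+5+2 = 23
BRV–ELM–SUM–GRN: 8+5+2 = 15
BRV–IVY–SUM–GRN: 7+7+2 = 16
BRV–ELM–LAR–SUM–GRN: 8+7+5+2 = 22
The minimum is $15 via BRV–ELM–SUM–GRN.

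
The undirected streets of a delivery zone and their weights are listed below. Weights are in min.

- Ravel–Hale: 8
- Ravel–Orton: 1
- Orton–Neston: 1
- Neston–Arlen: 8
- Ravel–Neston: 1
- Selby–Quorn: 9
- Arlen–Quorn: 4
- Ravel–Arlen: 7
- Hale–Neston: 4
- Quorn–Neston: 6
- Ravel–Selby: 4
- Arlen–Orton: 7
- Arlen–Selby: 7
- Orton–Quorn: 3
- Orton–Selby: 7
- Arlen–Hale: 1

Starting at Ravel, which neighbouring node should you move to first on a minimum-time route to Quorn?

Compare a few routes:
Ravel–Orton–Quorn: 1+3 = 4
Ravel–Orton–Neston–Quorn: 1+1+6 = 8
Ravel–Neston–Orton–Quorn: 1+1+3 = 5
Ravel–Neston–Quorn: 1+6 = 7
The minimum is 4 min via Ravel–Orton–Quorn.
So from Ravel the first move is to Orton.

Orton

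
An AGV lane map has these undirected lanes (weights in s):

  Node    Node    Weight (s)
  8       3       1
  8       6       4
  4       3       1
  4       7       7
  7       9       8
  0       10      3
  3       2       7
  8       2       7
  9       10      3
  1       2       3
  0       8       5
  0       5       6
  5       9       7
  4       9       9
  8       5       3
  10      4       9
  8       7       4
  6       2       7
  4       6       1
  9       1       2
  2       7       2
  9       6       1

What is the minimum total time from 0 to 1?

Candidate routes:
0 - 8 - 6 - 9 - 1: 5+4+1+2 = 12
0 - 10 - 9 - 1: 3+3+2 = 8
0 - 8 - 3 - 4 - 6 - 9 - 1: 5+1+1+1+1+2 = 11
The minimum is 8 s via 0 - 10 - 9 - 1.

8 s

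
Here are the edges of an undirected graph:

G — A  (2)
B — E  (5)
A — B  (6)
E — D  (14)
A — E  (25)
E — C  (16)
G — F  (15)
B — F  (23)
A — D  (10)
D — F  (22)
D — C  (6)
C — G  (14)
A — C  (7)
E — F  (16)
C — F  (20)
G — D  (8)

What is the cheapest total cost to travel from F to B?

Candidate routes:
F - G - A - B: 15+2+6 = 23
F - B: 23 = 23
F - C - A - B: 20+7+6 = 33
F - E - B: 16+5 = 21
The minimum is 21 via F - E - B.

21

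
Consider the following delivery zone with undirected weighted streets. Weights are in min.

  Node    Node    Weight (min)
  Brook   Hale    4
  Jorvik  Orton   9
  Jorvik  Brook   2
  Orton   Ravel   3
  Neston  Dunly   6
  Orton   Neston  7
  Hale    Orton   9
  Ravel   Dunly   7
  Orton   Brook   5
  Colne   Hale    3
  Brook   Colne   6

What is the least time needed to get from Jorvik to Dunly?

Running Dijkstra from Jorvik:
Jorvik: 0
Brook: 2  (via Jorvik)
Hale: 6  (via Brook)
Orton: 7  (via Brook)
Colne: 8  (via Brook)
Ravel: 10  (via Orton)
Neston: 14  (via Orton)
Dunly: 17  (via Ravel)
Shortest route: Jorvik → Brook → Orton → Ravel → Dunly = 17 min.

17 min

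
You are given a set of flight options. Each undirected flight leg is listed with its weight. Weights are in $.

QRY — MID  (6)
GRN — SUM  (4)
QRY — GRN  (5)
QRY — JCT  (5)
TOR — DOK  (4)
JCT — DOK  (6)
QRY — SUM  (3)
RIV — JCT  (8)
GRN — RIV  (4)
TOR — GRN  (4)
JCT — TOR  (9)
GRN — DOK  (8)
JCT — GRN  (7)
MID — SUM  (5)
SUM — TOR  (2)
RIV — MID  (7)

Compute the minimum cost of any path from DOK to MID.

Settle nodes by increasing distance from DOK:
DOK: 0
TOR: 4  (via DOK)
SUM: 6  (via TOR)
JCT: 6  (via DOK)
GRN: 8  (via DOK)
QRY: 9  (via SUM)
MID: 11  (via SUM)
Shortest route: DOK–TOR–SUM–MID = $11.

$11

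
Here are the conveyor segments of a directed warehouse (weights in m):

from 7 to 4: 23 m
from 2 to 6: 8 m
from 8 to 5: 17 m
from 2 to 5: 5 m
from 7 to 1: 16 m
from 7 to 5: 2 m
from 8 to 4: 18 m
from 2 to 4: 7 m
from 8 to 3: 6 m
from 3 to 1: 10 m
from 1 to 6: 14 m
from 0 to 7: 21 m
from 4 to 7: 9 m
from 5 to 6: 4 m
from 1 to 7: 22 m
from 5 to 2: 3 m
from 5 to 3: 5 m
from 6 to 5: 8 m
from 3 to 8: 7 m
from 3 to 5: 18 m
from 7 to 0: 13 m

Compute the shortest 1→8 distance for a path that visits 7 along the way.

36 m

Best 1 to 7: 1 → 7 costing 22
Best 7 to 8: 7 → 5 → 3 → 8 costing 14
Total via 7: 22 + 14 = 36 m.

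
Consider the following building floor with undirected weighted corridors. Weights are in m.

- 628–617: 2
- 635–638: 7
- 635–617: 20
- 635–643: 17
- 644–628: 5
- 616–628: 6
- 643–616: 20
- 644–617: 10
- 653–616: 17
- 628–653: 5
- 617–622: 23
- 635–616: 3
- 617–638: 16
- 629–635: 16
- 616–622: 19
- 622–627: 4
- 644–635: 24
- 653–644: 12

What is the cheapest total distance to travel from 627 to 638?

Settle nodes by increasing distance from 627:
627: 0
622: 4  (via 627)
616: 23  (via 622)
635: 26  (via 616)
617: 27  (via 622)
628: 29  (via 616)
638: 33  (via 635)
Shortest route: 627–622–616–635–638 = 33 m.

33 m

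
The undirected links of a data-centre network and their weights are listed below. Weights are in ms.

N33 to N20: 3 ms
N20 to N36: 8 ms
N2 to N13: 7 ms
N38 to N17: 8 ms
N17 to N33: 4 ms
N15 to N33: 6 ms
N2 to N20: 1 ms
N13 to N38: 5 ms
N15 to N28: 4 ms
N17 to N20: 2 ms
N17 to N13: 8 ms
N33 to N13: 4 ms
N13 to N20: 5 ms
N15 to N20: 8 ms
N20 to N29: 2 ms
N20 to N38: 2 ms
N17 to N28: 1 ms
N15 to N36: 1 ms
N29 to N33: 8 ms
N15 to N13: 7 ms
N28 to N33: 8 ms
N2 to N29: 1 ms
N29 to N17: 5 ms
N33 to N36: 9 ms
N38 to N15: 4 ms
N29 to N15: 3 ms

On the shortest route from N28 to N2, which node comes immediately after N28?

Compare a few routes:
N28–N17–N20–N2: 1+2+1 = 4
N28–N17–N20–N29–N2: 1+2+2+1 = 6
N28–N17–N29–N2: 1+5+1 = 7
N28–N15–N29–N2: 4+3+1 = 8
Cheapest is N28–N17–N20–N2 at 4 ms.
So from N28 the first move is to N17.

N17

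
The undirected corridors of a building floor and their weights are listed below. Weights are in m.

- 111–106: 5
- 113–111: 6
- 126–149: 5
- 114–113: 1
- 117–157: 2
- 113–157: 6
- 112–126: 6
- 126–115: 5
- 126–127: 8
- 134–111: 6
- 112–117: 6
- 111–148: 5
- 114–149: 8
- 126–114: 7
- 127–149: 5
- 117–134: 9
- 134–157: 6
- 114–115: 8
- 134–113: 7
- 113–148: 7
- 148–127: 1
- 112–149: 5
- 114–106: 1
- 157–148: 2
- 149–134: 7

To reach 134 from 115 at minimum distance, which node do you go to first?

114

Candidate routes:
115–126–149–134: 5+5+7 = 17
115–126–114–113–134: 5+7+1+7 = 20
115–114–113–134: 8+1+7 = 16
115–114–106–111–134: 8+1+5+6 = 20
Cheapest is 115–114–113–134 at 16 m.
So from 115 the first move is to 114.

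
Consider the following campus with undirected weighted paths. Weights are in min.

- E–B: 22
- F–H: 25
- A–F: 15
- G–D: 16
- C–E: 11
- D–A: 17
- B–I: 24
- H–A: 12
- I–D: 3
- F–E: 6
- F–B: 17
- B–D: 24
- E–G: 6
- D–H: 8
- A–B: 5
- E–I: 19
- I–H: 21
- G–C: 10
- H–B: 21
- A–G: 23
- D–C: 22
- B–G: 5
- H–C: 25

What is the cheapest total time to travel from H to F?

Compare a few routes:
H → A → F: 12+15 = 27
H → F: 25 = 25
Cheapest is H → F at 25 min.

25 min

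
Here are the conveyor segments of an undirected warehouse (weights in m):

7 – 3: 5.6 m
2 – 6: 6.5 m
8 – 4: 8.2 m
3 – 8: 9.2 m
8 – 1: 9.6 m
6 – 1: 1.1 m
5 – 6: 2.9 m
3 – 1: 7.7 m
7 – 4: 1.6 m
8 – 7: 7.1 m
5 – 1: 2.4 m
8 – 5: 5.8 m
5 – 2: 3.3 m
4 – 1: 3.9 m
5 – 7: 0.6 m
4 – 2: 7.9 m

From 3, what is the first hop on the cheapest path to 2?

7

Compare a few routes:
3–1–5–2: 7.7+2.4+3.3 = 13.4
3–1–6–5–2: 7.7+1.1+2.9+3.3 = 15
3–7–5–2: 5.6+0.6+3.3 = 9.5
The minimum is 9.5 m via 3–7–5–2.
So from 3 the first move is to 7.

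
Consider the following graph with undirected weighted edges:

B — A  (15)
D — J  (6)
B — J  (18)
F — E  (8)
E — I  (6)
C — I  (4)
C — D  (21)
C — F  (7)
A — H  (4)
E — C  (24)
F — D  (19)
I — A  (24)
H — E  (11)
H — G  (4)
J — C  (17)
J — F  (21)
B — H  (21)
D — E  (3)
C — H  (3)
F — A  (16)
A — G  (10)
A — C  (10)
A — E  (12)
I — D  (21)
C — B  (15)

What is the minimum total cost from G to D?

18

Settle nodes by increasing distance from G:
G: 0
H: 4  (via G)
C: 7  (via H)
A: 8  (via H)
I: 11  (via C)
F: 14  (via C)
E: 15  (via H)
D: 18  (via E)
Shortest route: G → H → E → D = 18.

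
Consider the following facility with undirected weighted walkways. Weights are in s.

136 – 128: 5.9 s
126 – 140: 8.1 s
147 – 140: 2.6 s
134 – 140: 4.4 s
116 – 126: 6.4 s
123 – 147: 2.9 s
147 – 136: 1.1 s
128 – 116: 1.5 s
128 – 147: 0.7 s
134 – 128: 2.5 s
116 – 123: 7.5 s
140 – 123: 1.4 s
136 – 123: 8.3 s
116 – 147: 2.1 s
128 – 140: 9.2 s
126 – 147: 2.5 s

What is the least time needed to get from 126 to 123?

Compare a few routes:
126 - 147 - 123: 2.5+2.9 = 5.4
126 - 147 - 140 - 123: 2.5+2.6+1.4 = 6.5
126 - 116 - 147 - 123: 6.4+2.1+2.9 = 11.4
126 - 140 - 123: 8.1+1.4 = 9.5
The minimum is 5.4 s via 126 - 147 - 123.

5.4 s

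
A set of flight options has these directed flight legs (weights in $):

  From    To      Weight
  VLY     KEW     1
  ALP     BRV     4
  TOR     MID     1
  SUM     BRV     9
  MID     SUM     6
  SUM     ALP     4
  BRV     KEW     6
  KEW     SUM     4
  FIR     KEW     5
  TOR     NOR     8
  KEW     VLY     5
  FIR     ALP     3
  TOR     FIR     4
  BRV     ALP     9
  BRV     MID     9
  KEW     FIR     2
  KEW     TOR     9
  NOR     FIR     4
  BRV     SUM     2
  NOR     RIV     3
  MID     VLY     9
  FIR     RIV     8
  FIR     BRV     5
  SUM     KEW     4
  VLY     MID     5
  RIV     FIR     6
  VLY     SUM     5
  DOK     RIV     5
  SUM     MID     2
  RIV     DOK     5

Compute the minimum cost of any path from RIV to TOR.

$20

Shortest distances from RIV:
RIV: 0
DOK: 5  (via RIV)
FIR: 6  (via RIV)
ALP: 9  (via FIR)
BRV: 11  (via FIR)
KEW: 11  (via FIR)
SUM: 13  (via BRV)
MID: 15  (via SUM)
VLY: 16  (via KEW)
TOR: 20  (via KEW)
Shortest route: RIV–FIR–KEW–TOR = $20.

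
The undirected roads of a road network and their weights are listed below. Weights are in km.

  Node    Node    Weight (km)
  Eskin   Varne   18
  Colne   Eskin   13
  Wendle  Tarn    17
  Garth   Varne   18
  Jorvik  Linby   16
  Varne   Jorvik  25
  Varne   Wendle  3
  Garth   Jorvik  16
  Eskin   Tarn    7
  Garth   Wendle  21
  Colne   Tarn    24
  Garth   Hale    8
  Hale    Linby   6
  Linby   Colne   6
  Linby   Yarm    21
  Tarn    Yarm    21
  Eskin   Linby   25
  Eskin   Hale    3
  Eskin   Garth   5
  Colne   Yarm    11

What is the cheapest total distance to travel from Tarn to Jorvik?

28 km

Enumerating some paths:
Tarn → Eskin → Garth → Jorvik: 7+5+16 = 28
Tarn → Eskin → Hale → Linby → Jorvik: 7+3+6+16 = 32
Tarn → Eskin → Hale → Garth → Jorvik: 7+3+8+16 = 34
Tarn → Eskin → Colne → Linby → Jorvik: 7+13+6+16 = 42
The minimum is 28 km via Tarn → Eskin → Garth → Jorvik.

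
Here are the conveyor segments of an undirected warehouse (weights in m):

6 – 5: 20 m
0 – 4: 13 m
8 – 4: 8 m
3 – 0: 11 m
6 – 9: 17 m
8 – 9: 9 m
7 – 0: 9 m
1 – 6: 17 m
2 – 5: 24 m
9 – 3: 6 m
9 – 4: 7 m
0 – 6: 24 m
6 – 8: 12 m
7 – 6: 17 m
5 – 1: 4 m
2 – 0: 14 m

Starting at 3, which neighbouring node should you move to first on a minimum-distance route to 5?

Compare a few routes:
3 - 9 - 6 - 1 - 5: 6+17+17+4 = 44
3 - 9 - 8 - 6 - 5: 6+9+12+20 = 47
3 - 9 - 6 - 5: 6+17+20 = 43
The minimum is 43 m via 3 - 9 - 6 - 5.
So from 3 the first move is to 9.

9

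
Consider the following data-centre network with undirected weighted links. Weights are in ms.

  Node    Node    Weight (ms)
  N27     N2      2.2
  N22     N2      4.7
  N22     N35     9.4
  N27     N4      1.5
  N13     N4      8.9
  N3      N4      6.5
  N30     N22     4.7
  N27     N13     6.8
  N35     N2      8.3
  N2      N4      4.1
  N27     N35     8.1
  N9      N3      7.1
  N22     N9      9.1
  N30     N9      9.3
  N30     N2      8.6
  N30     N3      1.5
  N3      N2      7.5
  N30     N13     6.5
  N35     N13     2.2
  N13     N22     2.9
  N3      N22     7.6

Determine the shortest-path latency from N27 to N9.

Compare a few routes:
N27–N2–N22–N9: 2.2+4.7+9.1 = 16
N27–N4–N3–N9: 1.5+6.5+7.1 = 15.1
N27–N2–N3–N9: 2.2+7.5+7.1 = 16.8
N27–N13–N22–N9: 6.8+2.9+9.1 = 18.8
Cheapest is N27–N4–N3–N9 at 15.1 ms.

15.1 ms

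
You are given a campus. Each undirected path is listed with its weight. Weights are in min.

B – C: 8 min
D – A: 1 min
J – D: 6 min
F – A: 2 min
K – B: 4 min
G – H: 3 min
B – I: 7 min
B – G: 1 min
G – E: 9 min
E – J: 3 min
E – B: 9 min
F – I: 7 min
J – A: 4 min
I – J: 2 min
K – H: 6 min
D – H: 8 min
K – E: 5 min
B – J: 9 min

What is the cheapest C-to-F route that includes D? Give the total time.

23 min

Shortest C→D: C → B → G → H → D = 20
Shortest D→F: D → A → F = 3
Total via D: 20 + 3 = 23 min.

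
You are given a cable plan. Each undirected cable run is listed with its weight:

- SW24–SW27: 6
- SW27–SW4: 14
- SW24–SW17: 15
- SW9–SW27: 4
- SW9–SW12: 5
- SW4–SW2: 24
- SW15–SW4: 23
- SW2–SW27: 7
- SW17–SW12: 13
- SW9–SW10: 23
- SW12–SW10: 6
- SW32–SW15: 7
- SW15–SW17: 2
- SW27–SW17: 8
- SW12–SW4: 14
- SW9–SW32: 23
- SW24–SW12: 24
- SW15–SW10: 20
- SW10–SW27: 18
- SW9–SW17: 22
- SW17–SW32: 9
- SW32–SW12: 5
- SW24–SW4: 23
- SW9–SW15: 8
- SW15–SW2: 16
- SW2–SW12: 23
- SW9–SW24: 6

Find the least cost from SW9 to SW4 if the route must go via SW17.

Best SW9 to SW17: SW9 → SW15 → SW17 costing 10
Shortest SW17→SW4: SW17 → SW27 → SW4 = 22
Total via SW17: 10 + 22 = 32.

32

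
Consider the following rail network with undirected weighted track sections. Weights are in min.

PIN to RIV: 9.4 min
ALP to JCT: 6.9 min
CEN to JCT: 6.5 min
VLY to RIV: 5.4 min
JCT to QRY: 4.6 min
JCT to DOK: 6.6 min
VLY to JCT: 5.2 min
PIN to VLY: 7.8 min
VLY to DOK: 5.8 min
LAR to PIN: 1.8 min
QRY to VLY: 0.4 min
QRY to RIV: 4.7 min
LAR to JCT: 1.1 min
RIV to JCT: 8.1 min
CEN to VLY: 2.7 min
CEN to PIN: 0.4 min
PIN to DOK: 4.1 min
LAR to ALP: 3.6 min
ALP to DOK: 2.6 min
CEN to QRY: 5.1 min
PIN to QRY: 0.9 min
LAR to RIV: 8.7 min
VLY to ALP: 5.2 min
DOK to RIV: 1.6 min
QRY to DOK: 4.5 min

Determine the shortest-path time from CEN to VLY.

Settle nodes by increasing distance from CEN:
CEN: 0
PIN: 0.4  (via CEN)
QRY: 1.3  (via PIN)
VLY: 1.7  (via QRY)
Shortest route: CEN–PIN–QRY–VLY = 1.7 min.

1.7 min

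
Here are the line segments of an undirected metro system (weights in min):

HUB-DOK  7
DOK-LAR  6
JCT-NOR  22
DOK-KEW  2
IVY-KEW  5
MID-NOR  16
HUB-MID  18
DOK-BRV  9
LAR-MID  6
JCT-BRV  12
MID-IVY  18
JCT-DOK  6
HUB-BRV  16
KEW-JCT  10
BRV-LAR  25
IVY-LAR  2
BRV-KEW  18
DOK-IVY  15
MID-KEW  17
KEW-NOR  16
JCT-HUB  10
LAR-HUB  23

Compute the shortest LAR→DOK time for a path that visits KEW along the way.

Shortest LAR→KEW: LAR–IVY–KEW = 7
Shortest KEW→DOK: KEW–DOK = 2
Total via KEW: 7 + 2 = 9 min.

9 min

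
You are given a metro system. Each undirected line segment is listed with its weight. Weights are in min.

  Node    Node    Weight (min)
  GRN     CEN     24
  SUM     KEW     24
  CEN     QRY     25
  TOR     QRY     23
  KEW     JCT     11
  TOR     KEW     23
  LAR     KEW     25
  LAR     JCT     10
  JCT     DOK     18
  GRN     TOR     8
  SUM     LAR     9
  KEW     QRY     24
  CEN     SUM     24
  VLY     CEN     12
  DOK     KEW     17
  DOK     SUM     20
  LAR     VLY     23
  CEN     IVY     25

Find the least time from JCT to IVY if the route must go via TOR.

Best JCT to TOR: JCT → KEW → TOR costing 34
Best TOR to IVY: TOR → GRN → CEN → IVY costing 57
Total via TOR: 34 + 57 = 91 min.

91 min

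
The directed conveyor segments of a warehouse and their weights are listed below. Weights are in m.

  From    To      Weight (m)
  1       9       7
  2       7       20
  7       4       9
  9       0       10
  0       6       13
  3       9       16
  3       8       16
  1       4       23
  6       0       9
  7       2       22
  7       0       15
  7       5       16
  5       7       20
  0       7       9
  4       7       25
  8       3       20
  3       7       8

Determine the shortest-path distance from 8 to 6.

Running Dijkstra from 8:
8: 0
3: 20  (via 8)
7: 28  (via 3)
9: 36  (via 3)
4: 37  (via 7)
0: 43  (via 7)
5: 44  (via 7)
2: 50  (via 7)
6: 56  (via 0)
Shortest route: 8 → 3 → 7 → 0 → 6 = 56 m.

56 m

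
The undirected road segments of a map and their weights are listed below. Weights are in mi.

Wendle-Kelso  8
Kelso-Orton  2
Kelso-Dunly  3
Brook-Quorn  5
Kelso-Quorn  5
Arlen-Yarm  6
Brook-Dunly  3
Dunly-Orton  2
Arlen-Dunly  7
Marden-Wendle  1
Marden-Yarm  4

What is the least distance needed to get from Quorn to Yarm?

18 mi

Candidate routes:
Quorn - Kelso - Dunly - Arlen - Yarm: 5+3+7+6 = 21
Quorn - Kelso - Orton - Dunly - Arlen - Yarm: 5+2+2+7+6 = 22
Quorn - Kelso - Wendle - Marden - Yarm: 5+8+1+4 = 18
Quorn - Brook - Dunly - Arlen - Yarm: 5+3+7+6 = 21
Cheapest is Quorn - Kelso - Wendle - Marden - Yarm at 18 mi.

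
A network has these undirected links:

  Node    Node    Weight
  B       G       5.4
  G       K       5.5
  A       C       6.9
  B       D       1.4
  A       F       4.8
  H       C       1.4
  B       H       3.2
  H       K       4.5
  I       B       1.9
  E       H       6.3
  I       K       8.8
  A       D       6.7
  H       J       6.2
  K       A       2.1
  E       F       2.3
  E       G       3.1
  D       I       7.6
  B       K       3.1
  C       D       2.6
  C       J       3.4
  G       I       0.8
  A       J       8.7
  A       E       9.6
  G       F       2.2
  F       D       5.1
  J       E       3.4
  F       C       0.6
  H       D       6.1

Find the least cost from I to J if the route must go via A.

Best I to A: I–B–K–A costing 7.1
Best A to J: A–J costing 8.7
Total via A: 7.1 + 8.7 = 15.8.

15.8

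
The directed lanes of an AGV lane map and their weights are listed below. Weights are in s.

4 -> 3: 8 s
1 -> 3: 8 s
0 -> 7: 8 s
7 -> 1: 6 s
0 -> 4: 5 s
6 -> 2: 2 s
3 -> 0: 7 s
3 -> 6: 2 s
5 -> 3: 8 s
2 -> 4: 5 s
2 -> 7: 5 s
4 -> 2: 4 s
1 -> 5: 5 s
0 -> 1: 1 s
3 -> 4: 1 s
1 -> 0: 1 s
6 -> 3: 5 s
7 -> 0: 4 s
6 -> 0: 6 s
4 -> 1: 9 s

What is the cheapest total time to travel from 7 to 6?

15 s

Settle nodes by increasing distance from 7:
7: 0
0: 4  (via 7)
1: 5  (via 0)
4: 9  (via 0)
5: 10  (via 1)
2: 13  (via 4)
3: 13  (via 1)
6: 15  (via 3)
Shortest route: 7–0–1–3–6 = 15 s.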